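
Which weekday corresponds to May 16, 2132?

Doomsday rule: the anchor day for the 2100s is Sunday. For year 32: 32÷12 = 2 r 8, and 8÷4 = 2, so 2+8+2 = 12.
Sunday + 12 ≡ Friday — that's 2132's doomsday.
In May the doomsday date is May 9.
May 16 is 7 days after May 9; 7 mod 7 = 0, so Friday + 0 = Friday.

Friday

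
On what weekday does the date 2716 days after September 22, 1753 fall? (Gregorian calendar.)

Sep 22, 1753 is a Saturday.
2716 mod 7 = 0, so 2716 days after a Saturday is Saturday + 0 = Saturday.

Saturday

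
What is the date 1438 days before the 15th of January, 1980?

February 7, 1976

−365 (one year) → Jan 15, 1979 (1073 left).
−365 (one year) → Jan 15, 1978 (708 left).
−365 (one year) → Jan 15, 1977 (343 left).
−15 → Dec 31, 1976 (end of Dec, 31 days; 328 left).
−31 → Nov 30, 1976 (end of Nov, 30 days; 297 left).
−30 → Oct 31, 1976 (end of Oct, 31 days; 267 left).
−31 → Sep 30, 1976 (end of Sep, 30 days; 236 left).
−30 → Aug 31, 1976 (end of Aug, 31 days; 206 left).
−31 → Jul 31, 1976 (end of Jul, 31 days; 175 left).
−31 → Jun 30, 1976 (end of Jun, 30 days; 144 left).
−30 → May 31, 1976 (end of May, 31 days; 114 left).
−31 → Apr 30, 1976 (end of Apr, 30 days; 83 left).
−30 → Mar 31, 1976 (end of Mar, 31 days; 53 left).
−31 → Feb 29, 1976 (end of Feb, 29 days; 22 left).
−22 → Feb 7, 1976.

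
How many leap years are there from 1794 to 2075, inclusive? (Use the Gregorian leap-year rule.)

68

Multiples of 4 in [1794,2075]: 70.
Of those, multiples of 100: 3 (not leap unless ÷400).
Multiples of 400: 1.
Leap years = 70 − 3 + 1 = 68.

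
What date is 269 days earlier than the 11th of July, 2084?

October 16, 2083

−11 → Jun 30, 2084 (end of Jun, 30 days; 258 left).
−30 → May 31, 2084 (end of May, 31 days; 228 left).
−31 → Apr 30, 2084 (end of Apr, 30 days; 197 left).
−30 → Mar 31, 2084 (end of Mar, 31 days; 167 left).
−31 → Feb 29, 2084 (end of Feb, 29 days; 136 left).
−29 → Jan 31, 2084 (end of Jan, 31 days; 107 left).
−31 → Dec 31, 2083 (end of Dec, 31 days; 76 left).
−31 → Nov 30, 2083 (end of Nov, 30 days; 45 left).
−30 → Oct 31, 2083 (end of Oct, 31 days; 15 left).
−15 → Oct 16, 2083.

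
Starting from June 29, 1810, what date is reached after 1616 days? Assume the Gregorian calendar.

December 1, 1814

+365 (one year) → Jun 29, 1811 (1251 left).
+366 (one year; includes Feb 29, 1812) → Jun 29, 1812 (885 left).
+365 (one year) → Jun 29, 1813 (520 left).
+365 (one year) → Jun 29, 1814 (155 left).
Jun has 30 days: +2 → Jul 1, 1814 (153 left).
Jul has 31 days: +31 → Aug 1, 1814 (122 left).
Aug has 31 days: +31 → Sep 1, 1814 (91 left).
Sep has 30 days: +30 → Oct 1, 1814 (61 left).
Oct has 31 days: +31 → Nov 1, 1814 (30 left).
Nov has 30 days: +30 → Dec 1, 1814 (0 left).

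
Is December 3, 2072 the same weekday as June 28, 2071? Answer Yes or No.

No

From Jun 28, 2071 to Dec 3, 2072 is 524 days.
524 mod 7 = 6, so they are different weekdays.
(Jun 28, 2071 is a Sunday; Dec 3, 2072 is a Saturday.)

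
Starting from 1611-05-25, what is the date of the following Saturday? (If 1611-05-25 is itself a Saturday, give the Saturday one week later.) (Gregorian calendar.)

May 25, 1611 is a Wednesday.
From Wednesday to the next Saturday is 3 days.
May 25, 1611 + 3 = May 28, 1611.

May 28, 1611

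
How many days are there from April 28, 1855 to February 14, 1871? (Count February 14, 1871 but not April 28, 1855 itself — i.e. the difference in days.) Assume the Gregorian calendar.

5771

Apr 28, 1855 → Apr 28, 1856: 366 days (Feb 29, 1856 is in that span).
Apr 28, 1856 → Apr 28, 1857: 365 days.
Apr 28, 1857 → Apr 28, 1858: 365 days.
Apr 28, 1858 → Apr 28, 1859: 365 days.
Apr 28, 1859 → Apr 28, 1860: 366 days (Feb 29, 1860 is in that span).
Apr 28, 1860 → Apr 28, 1861: 365 days.
Apr 28, 1861 → Apr 28, 1862: 365 days.
Apr 28, 1862 → Apr 28, 1863: 365 days.
Apr 28, 1863 → Apr 28, 1864: 366 days (Feb 29, 1864 is in that span).
Apr 28, 1864 → Apr 28, 1865: 365 days.
Apr 28, 1865 → Apr 28, 1866: 365 days.
Apr 28, 1866 → Apr 28, 1867: 365 days.
Apr 28, 1867 → Apr 28, 1868: 366 days (Feb 29, 1868 is in that span).
Apr 28, 1868 → Apr 28, 1869: 365 days.
Apr 28, 1869 → Apr 28, 1870: 365 days.
Apr 28, 1870 → May 28, 1870: 30 days (April has 30).
May 28, 1870 → Jun 28, 1870: 31 days (May has 31).
Jun 28, 1870 → Jul 28, 1870: 30 days (June has 30).
Jul 28, 1870 → Aug 28, 1870: 31 days (July has 31).
Aug 28, 1870 → Sep 28, 1870: 31 days (August has 31).
Sep 28, 1870 → Oct 28, 1870: 30 days (September has 30).
Oct 28, 1870 → Nov 28, 1870: 31 days (October has 31).
Nov 28, 1870 → Dec 28, 1870: 30 days (November has 30).
Dec 28, 1870 → Jan 28, 1871: 31 days (December has 31).
Jan 28, 1871 → Feb 14, 1871: 17 days.
Total: 5771 days.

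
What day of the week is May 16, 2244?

Thursday

Doomsday rule: the anchor day for the 2200s is Friday. For year 44: 44÷12 = 3 r 8, and 8÷4 = 2, so 3+8+2 = 13.
Friday + 13 ≡ Thursday — that's 2244's doomsday.
In May the doomsday date is May 9.
May 16 is 7 days after May 9; 7 mod 7 = 0, so Thursday + 0 = Thursday.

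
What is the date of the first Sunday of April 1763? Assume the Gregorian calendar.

April 1, 1763 is a Friday.
The first Sunday is therefore April 3 (2 days later).

April 3, 1763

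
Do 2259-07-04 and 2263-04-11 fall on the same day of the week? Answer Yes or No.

No

From Jul 4, 2259 to Apr 11, 2263 is 1377 days.
1377 mod 7 = 5, so they are different weekdays.
(Jul 4, 2259 is a Monday; Apr 11, 2263 is a Saturday.)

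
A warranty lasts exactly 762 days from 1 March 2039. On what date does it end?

April 1, 2041

+366 (one year; includes Feb 29, 2040) → Mar 1, 2040 (396 left).
Mar has 31 days: +31 → Apr 1, 2040 (365 left).
Apr has 30 days: +30 → May 1, 2040 (335 left).
May has 31 days: +31 → Jun 1, 2040 (304 left).
Jun has 30 days: +30 → Jul 1, 2040 (274 left).
Jul has 31 days: +31 → Aug 1, 2040 (243 left).
Aug has 31 days: +31 → Sep 1, 2040 (212 left).
Sep has 30 days: +30 → Oct 1, 2040 (182 left).
Oct has 31 days: +31 → Nov 1, 2040 (151 left).
Nov has 30 days: +30 → Dec 1, 2040 (121 left).
Dec has 31 days: +31 → Jan 1, 2041 (90 left).
Jan has 31 days: +31 → Feb 1, 2041 (59 left).
Feb has 28 days: +28 → Mar 1, 2041 (31 left).
Mar has 31 days: +31 → Apr 1, 2041 (0 left).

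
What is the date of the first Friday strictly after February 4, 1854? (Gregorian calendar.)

Feb 4, 1854 is a Saturday.
From Saturday to the next Friday is 6 days.
Feb 4, 1854 + 6 = Feb 10, 1854.

February 10, 1854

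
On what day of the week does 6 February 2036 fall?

Doomsday rule: the anchor day for the 2000s is Tuesday. For year 36: 36÷12 = 3 r 0, and 0÷4 = 0, so 3+0+0 = 3.
Tuesday + 3 ≡ Friday — that's 2036's doomsday.
In February the doomsday date is Feb 29 (2036 is a leap year (divisible by 4)).
Feb 6 is 23 days before Feb 29; 23 mod 7 = 2, so Friday − 2 = Wednesday.

Wednesday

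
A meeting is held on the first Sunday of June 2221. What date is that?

June 3, 2221

June 1, 2221 is a Friday.
The first Sunday is therefore June 3 (2 days later).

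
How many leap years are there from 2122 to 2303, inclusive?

43

Multiples of 4 in [2122,2303]: 45.
Of those, multiples of 100: 2 (not leap unless ÷400).
Multiples of 400: 0.
Leap years = 45 − 2 + 0 = 43.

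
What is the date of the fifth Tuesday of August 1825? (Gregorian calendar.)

August 30, 1825

August 1, 1825 is a Monday.
The first Tuesday is therefore August 2 (1 days later).
The fifth Tuesday is 2 + 4×7 = August 30.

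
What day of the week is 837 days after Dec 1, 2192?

Wednesday

First find the weekday of Dec 1, 2192. Doomsday rule: the anchor day for the 2100s is Sunday. For year 92: 92÷12 = 7 r 8, and 8÷4 = 2, so 7+8+2 = 17.
Sunday + 17 ≡ Wednesday — that's 2192's doomsday.
In December the doomsday date is Dec 12.
Dec 1 is 11 days before Dec 12; 11 mod 7 = 4, so Wednesday − 4 = Saturday.
837 mod 7 = 4, so 837 days after a Saturday is Saturday + 4 = Wednesday.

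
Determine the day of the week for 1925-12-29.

January 1, 1925 is a Thursday.
Jan 1, 1925 → Feb 1, 1925: 31 days (January has 31).
Feb 1, 1925 → Mar 1, 1925: 28 days (February has 28).
Mar 1, 1925 → Apr 1, 1925: 31 days (March has 31).
Apr 1, 1925 → May 1, 1925: 30 days (April has 30).
May 1, 1925 → Jun 1, 1925: 31 days (May has 31).
Jun 1, 1925 → Jul 1, 1925: 30 days (June has 30).
Jul 1, 1925 → Aug 1, 1925: 31 days (July has 31).
Aug 1, 1925 → Sep 1, 1925: 31 days (August has 31).
Sep 1, 1925 → Oct 1, 1925: 30 days (September has 30).
Oct 1, 1925 → Nov 1, 1925: 31 days (October has 31).
Nov 1, 1925 → Dec 1, 1925: 30 days (November has 30).
Dec 1, 1925 → Dec 29, 1925: 28 days.
Total: 362 days.
362 mod 7 = 5, so Thursday + 5 = Tuesday.

Tuesday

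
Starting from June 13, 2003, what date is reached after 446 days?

+366 (one year; includes Feb 29, 2004) → Jun 13, 2004 (80 left).
Jun has 30 days: +18 → Jul 1, 2004 (62 left).
Jul has 31 days: +31 → Aug 1, 2004 (31 left).
Aug has 31 days: +31 → Sep 1, 2004 (0 left).

September 1, 2004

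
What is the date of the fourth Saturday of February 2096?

February 25, 2096

February 1, 2096 is a Wednesday.
The first Saturday is therefore February 4 (3 days later).
The fourth Saturday is 4 + 3×7 = February 25.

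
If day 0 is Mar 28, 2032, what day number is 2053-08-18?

7813

Mar 28, 2032 → Mar 28, 2033: 365 days.
Mar 28, 2033 → Mar 28, 2034: 365 days.
Mar 28, 2034 → Mar 28, 2035: 365 days.
Mar 28, 2035 → Mar 28, 2036: 366 days (Feb 29, 2036 is in that span).
Mar 28, 2036 → Mar 28, 2037: 365 days.
Mar 28, 2037 → Mar 28, 2038: 365 days.
Mar 28, 2038 → Mar 28, 2039: 365 days.
Mar 28, 2039 → Mar 28, 2040: 366 days (Feb 29, 2040 is in that span).
Mar 28, 2040 → Mar 28, 2041: 365 days.
Mar 28, 2041 → Mar 28, 2042: 365 days.
Mar 28, 2042 → Mar 28, 2043: 365 days.
Mar 28, 2043 → Mar 28, 2044: 366 days (Feb 29, 2044 is in that span).
Mar 28, 2044 → Mar 28, 2045: 365 days.
Mar 28, 2045 → Mar 28, 2046: 365 days.
Mar 28, 2046 → Mar 28, 2047: 365 days.
Mar 28, 2047 → Mar 28, 2048: 366 days (Feb 29, 2048 is in that span).
Mar 28, 2048 → Mar 28, 2049: 365 days.
Mar 28, 2049 → Mar 28, 2050: 365 days.
Mar 28, 2050 → Mar 28, 2051: 365 days.
Mar 28, 2051 → Mar 28, 2052: 366 days (Feb 29, 2052 is in that span).
Mar 28, 2052 → Mar 28, 2053: 365 days.
Mar 28, 2053 → Apr 28, 2053: 31 days (March has 31).
Apr 28, 2053 → May 28, 2053: 30 days (April has 30).
May 28, 2053 → Jun 28, 2053: 31 days (May has 31).
Jun 28, 2053 → Jul 28, 2053: 30 days (June has 30).
Jul 28, 2053 → Aug 18, 2053: 21 days.
Total: 7813 days.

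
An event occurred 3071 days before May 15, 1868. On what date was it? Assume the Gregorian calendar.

December 18, 1859

−366 (one year; includes Feb 29, 1868) → May 15, 1867 (2705 left).
−365 (one year) → May 15, 1866 (2340 left).
−365 (one year) → May 15, 1865 (1975 left).
−365 (one year) → May 15, 1864 (1610 left).
−366 (one year; includes Feb 29, 1864) → May 15, 1863 (1244 left).
−365 (one year) → May 15, 1862 (879 left).
−365 (one year) → May 15, 1861 (514 left).
−365 (one year) → May 15, 1860 (149 left).
−15 → Apr 30, 1860 (end of Apr, 30 days; 134 left).
−30 → Mar 31, 1860 (end of Mar, 31 days; 104 left).
−31 → Feb 29, 1860 (end of Feb, 29 days; 73 left).
−29 → Jan 31, 1860 (end of Jan, 31 days; 44 left).
−31 → Dec 31, 1859 (end of Dec, 31 days; 13 left).
−13 → Dec 18, 1859.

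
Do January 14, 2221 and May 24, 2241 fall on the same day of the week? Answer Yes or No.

No

From Jan 14, 2221 to May 24, 2241 is 7435 days.
7435 mod 7 = 1, so they are different weekdays.
(Jan 14, 2221 is a Sunday; May 24, 2241 is a Monday.)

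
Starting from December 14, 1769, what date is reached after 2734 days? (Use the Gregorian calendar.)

June 9, 1777

+365 (one year) → Dec 14, 1770 (2369 left).
+365 (one year) → Dec 14, 1771 (2004 left).
+366 (one year; includes Feb 29, 1772) → Dec 14, 1772 (1638 left).
+365 (one year) → Dec 14, 1773 (1273 left).
+365 (one year) → Dec 14, 1774 (908 left).
+365 (one year) → Dec 14, 1775 (543 left).
+366 (one year; includes Feb 29, 1776) → Dec 14, 1776 (177 left).
Dec has 31 days: +18 → Jan 1, 1777 (159 left).
Jan has 31 days: +31 → Feb 1, 1777 (128 left).
Feb has 28 days: +28 → Mar 1, 1777 (100 left).
Mar has 31 days: +31 → Apr 1, 1777 (69 left).
Apr has 30 days: +30 → May 1, 1777 (39 left).
May has 31 days: +31 → Jun 1, 1777 (8 left).
+8 → Jun 9, 1777.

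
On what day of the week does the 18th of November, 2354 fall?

Doomsday rule: the anchor day for the 2300s is Wednesday. For year 54: 54÷12 = 4 r 6, and 6÷4 = 1, so 4+6+1 = 11.
Wednesday + 11 ≡ Sunday — that's 2354's doomsday.
In November the doomsday date is Nov 7.
Nov 18 is 11 days after Nov 7; 11 mod 7 = 4, so Sunday + 4 = Thursday.

Thursday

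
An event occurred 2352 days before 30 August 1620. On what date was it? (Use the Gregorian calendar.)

−366 (one year; includes Feb 29, 1620) → Aug 30, 1619 (1986 left).
−365 (one year) → Aug 30, 1618 (1621 left).
−365 (one year) → Aug 30, 1617 (1256 left).
−365 (one year) → Aug 30, 1616 (891 left).
−366 (one year; includes Feb 29, 1616) → Aug 30, 1615 (525 left).
−365 (one year) → Aug 30, 1614 (160 left).
−30 → Jul 31, 1614 (end of Jul, 31 days; 130 left).
−31 → Jun 30, 1614 (end of Jun, 30 days; 99 left).
−30 → May 31, 1614 (end of May, 31 days; 69 left).
−31 → Apr 30, 1614 (end of Apr, 30 days; 38 left).
−30 → Mar 31, 1614 (end of Mar, 31 days; 8 left).
−8 → Mar 23, 1614.

March 23, 1614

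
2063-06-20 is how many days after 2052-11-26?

3858

Nov 26, 2052 → Nov 26, 2053: 365 days.
Nov 26, 2053 → Nov 26, 2054: 365 days.
Nov 26, 2054 → Nov 26, 2055: 365 days.
Nov 26, 2055 → Nov 26, 2056: 366 days (Feb 29, 2056 is in that span).
Nov 26, 2056 → Nov 26, 2057: 365 days.
Nov 26, 2057 → Nov 26, 2058: 365 days.
Nov 26, 2058 → Nov 26, 2059: 365 days.
Nov 26, 2059 → Nov 26, 2060: 366 days (Feb 29, 2060 is in that span).
Nov 26, 2060 → Nov 26, 2061: 365 days.
Nov 26, 2061 → Nov 26, 2062: 365 days.
Nov 26, 2062 → Dec 26, 2062: 30 days (November has 30).
Dec 26, 2062 → Jan 26, 2063: 31 days (December has 31).
Jan 26, 2063 → Feb 26, 2063: 31 days (January has 31).
Feb 26, 2063 → Mar 26, 2063: 28 days (February has 28).
Mar 26, 2063 → Apr 26, 2063: 31 days (March has 31).
Apr 26, 2063 → May 26, 2063: 30 days (April has 30).
May 26, 2063 → Jun 20, 2063: 25 days.
Total: 3858 days.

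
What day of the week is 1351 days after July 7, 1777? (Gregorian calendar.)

First find the weekday of Jul 7, 1777. Doomsday rule: the anchor day for the 1700s is Sunday. For year 77: 77÷12 = 6 r 5, and 5÷4 = 1, so 6+5+1 = 12.
Sunday + 12 ≡ Friday — that's 1777's doomsday.
In July the doomsday date is Jul 11.
Jul 7 is 4 days before Jul 11; 4 mod 7 = 4, so Friday − 4 = Monday.
1351 mod 7 = 0, so 1351 days after a Monday is Monday + 0 = Monday.

Monday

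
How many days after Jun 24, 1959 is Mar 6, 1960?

Jun 24, 1959 → Jul 24, 1959: 30 days (June has 30).
Jul 24, 1959 → Aug 24, 1959: 31 days (July has 31).
Aug 24, 1959 → Sep 24, 1959: 31 days (August has 31).
Sep 24, 1959 → Oct 24, 1959: 30 days (September has 30).
Oct 24, 1959 → Nov 24, 1959: 31 days (October has 31).
Nov 24, 1959 → Dec 24, 1959: 30 days (November has 30).
Dec 24, 1959 → Jan 24, 1960: 31 days (December has 31).
Jan 24, 1960 → Feb 24, 1960: 31 days (January has 31).
Feb 24, 1960 → Mar 6, 1960: 11 days.
Total: 256 days.

256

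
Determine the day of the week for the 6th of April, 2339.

Thursday

Doomsday rule: the anchor day for the 2300s is Wednesday. For year 39: 39÷12 = 3 r 3, and 3÷4 = 0, so 3+3+0 = 6.
Wednesday + 6 ≡ Tuesday — that's 2339's doomsday.
In April the doomsday date is Apr 4.
Apr 6 is 2 days after Apr 4; 2 mod 7 = 2, so Tuesday + 2 = Thursday.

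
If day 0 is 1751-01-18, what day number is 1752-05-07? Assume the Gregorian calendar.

Jan 18, 1751 → Jan 18, 1752: 365 days.
Jan 18, 1752 → Feb 18, 1752: 31 days (January has 31).
Feb 18, 1752 → Mar 18, 1752: 29 days (February has 29).
Mar 18, 1752 → Apr 18, 1752: 31 days (March has 31).
Apr 18, 1752 → May 7, 1752: 19 days.
Total: 475 days.

475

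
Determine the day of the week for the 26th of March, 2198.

Monday

January 1, 2198 is a Monday.
Jan 1, 2198 → Feb 1, 2198: 31 days (January has 31).
Feb 1, 2198 → Mar 1, 2198: 28 days (February has 28).
Mar 1, 2198 → Mar 26, 2198: 25 days.
Total: 84 days.
84 mod 7 = 0, so Monday + 0 = Monday.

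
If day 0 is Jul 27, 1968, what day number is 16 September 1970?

Jul 27, 1968 → Jul 27, 1969: 365 days.
Jul 27, 1969 → Jul 27, 1970: 365 days.
Jul 27, 1970 → Aug 27, 1970: 31 days (July has 31).
Aug 27, 1970 → Sep 16, 1970: 20 days.
Total: 781 days.

781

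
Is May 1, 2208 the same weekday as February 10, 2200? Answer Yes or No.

From Feb 10, 2200 to May 1, 2208 is 3002 days.
3002 mod 7 = 6, so they are different weekdays.
(Feb 10, 2200 is a Monday; May 1, 2208 is a Sunday.)

No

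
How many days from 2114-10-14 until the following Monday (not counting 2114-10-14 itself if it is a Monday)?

Oct 14, 2114 is a Sunday.
From Sunday to the next Monday is 1 day.

1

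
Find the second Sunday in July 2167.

July 12, 2167

July 1, 2167 is a Wednesday.
The first Sunday is therefore July 5 (4 days later).
The second Sunday is 5 + 1×7 = July 12.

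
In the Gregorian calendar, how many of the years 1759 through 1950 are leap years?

46

Multiples of 4 in [1759,1950]: 48.
Of those, multiples of 100: 2 (not leap unless ÷400).
Multiples of 400: 0.
Leap years = 48 − 2 + 0 = 46.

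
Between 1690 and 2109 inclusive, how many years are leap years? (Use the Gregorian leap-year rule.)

101

Multiples of 4 in [1690,2109]: 105.
Of those, multiples of 100: 5 (not leap unless ÷400).
Multiples of 400: 1.
Leap years = 105 − 5 + 1 = 101.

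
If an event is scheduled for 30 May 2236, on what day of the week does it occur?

Monday

January 1, 2236 is a Friday.
Jan 1, 2236 → Feb 1, 2236: 31 days (January has 31).
Feb 1, 2236 → Mar 1, 2236: 29 days (February has 29).
Mar 1, 2236 → Apr 1, 2236: 31 days (March has 31).
Apr 1, 2236 → May 1, 2236: 30 days (April has 30).
May 1, 2236 → May 30, 2236: 29 days.
Total: 150 days.
150 mod 7 = 3, so Friday + 3 = Monday.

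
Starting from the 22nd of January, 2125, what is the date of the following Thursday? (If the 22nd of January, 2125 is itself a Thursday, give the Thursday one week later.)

January 25, 2125

Jan 22, 2125 is a Monday.
From Monday to the next Thursday is 3 days.
Jan 22, 2125 + 3 = Jan 25, 2125.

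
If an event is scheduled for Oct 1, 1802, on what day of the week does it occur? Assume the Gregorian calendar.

Friday

January 1, 1802 is a Friday.
Jan 1, 1802 → Feb 1, 1802: 31 days (January has 31).
Feb 1, 1802 → Mar 1, 1802: 28 days (February has 28).
Mar 1, 1802 → Apr 1, 1802: 31 days (March has 31).
Apr 1, 1802 → May 1, 1802: 30 days (April has 30).
May 1, 1802 → Jun 1, 1802: 31 days (May has 31).
Jun 1, 1802 → Jul 1, 1802: 30 days (June has 30).
Jul 1, 1802 → Aug 1, 1802: 31 days (July has 31).
Aug 1, 1802 → Sep 1, 1802: 31 days (August has 31).
Sep 1, 1802 → Oct 1, 1802: 30 days.
Total: 273 days.
273 mod 7 = 0, so Friday + 0 = Friday.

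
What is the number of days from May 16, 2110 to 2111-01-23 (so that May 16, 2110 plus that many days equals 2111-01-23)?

252

May 16, 2110 → Jun 16, 2110: 31 days (May has 31).
Jun 16, 2110 → Jul 16, 2110: 30 days (June has 30).
Jul 16, 2110 → Aug 16, 2110: 31 days (July has 31).
Aug 16, 2110 → Sep 16, 2110: 31 days (August has 31).
Sep 16, 2110 → Oct 16, 2110: 30 days (September has 30).
Oct 16, 2110 → Nov 16, 2110: 31 days (October has 31).
Nov 16, 2110 → Dec 16, 2110: 30 days (November has 30).
Dec 16, 2110 → Jan 16, 2111: 31 days (December has 31).
Jan 16, 2111 → Jan 23, 2111: 7 days.
Total: 252 days.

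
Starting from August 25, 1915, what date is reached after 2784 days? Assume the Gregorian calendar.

+366 (one year; includes Feb 29, 1916) → Aug 25, 1916 (2418 left).
+365 (one year) → Aug 25, 1917 (2053 left).
+365 (one year) → Aug 25, 1918 (1688 left).
+365 (one year) → Aug 25, 1919 (1323 left).
+366 (one year; includes Feb 29, 1920) → Aug 25, 1920 (957 left).
+365 (one year) → Aug 25, 1921 (592 left).
+365 (one year) → Aug 25, 1922 (227 left).
Aug has 31 days: +7 → Sep 1, 1922 (220 left).
Sep has 30 days: +30 → Oct 1, 1922 (190 left).
Oct has 31 days: +31 → Nov 1, 1922 (159 left).
Nov has 30 days: +30 → Dec 1, 1922 (129 left).
Dec has 31 days: +31 → Jan 1, 1923 (98 left).
Jan has 31 days: +31 → Feb 1, 1923 (67 left).
Feb has 28 days: +28 → Mar 1, 1923 (39 left).
Mar has 31 days: +31 → Apr 1, 1923 (8 left).
+8 → Apr 9, 1923.

April 9, 1923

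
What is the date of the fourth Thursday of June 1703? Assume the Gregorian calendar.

June 28, 1703

June 1, 1703 is a Friday.
The first Thursday is therefore June 7 (6 days later).
The fourth Thursday is 7 + 3×7 = June 28.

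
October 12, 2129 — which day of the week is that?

Doomsday rule: the anchor day for the 2100s is Sunday. For year 29: 29÷12 = 2 r 5, and 5÷4 = 1, so 2+5+1 = 8.
Sunday + 8 ≡ Monday — that's 2129's doomsday.
In October the doomsday date is Oct 10.
Oct 12 is 2 days after Oct 10; 2 mod 7 = 2, so Monday + 2 = Wednesday.

Wednesday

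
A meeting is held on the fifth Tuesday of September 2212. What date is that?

September 1, 2212 is a Tuesday.
The first Tuesday is therefore September 1 (same day).
The fifth Tuesday is 1 + 4×7 = September 29.

September 29, 2212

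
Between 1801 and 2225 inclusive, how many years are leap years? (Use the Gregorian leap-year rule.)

Multiples of 4 in [1801,2225]: 106.
Of those, multiples of 100: 4 (not leap unless ÷400).
Multiples of 400: 1.
Leap years = 106 − 4 + 1 = 103.

103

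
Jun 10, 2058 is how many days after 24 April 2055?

1143

Apr 24, 2055 → Apr 24, 2056: 366 days (Feb 29, 2056 is in that span).
Apr 24, 2056 → Apr 24, 2057: 365 days.
Apr 24, 2057 → Apr 24, 2058: 365 days.
Apr 24, 2058 → May 24, 2058: 30 days (April has 30).
May 24, 2058 → Jun 10, 2058: 17 days.
Total: 1143 days.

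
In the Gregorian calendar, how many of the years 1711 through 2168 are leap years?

Multiples of 4 in [1711,2168]: 115.
Of those, multiples of 100: 4 (not leap unless ÷400).
Multiples of 400: 1.
Leap years = 115 − 4 + 1 = 112.

112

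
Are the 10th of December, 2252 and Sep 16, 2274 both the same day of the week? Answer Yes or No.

No

From Dec 10, 2252 to Sep 16, 2274 is 7950 days.
7950 mod 7 = 5, so they are different weekdays.
(Dec 10, 2252 is a Friday; Sep 16, 2274 is a Wednesday.)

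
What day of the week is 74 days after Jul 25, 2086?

First find the weekday of Jul 25, 2086. Doomsday rule: the anchor day for the 2000s is Tuesday. For year 86: 86÷12 = 7 r 2, and 2÷4 = 0, so 7+2+0 = 9.
Tuesday + 9 ≡ Thursday — that's 2086's doomsday.
In July the doomsday date is Jul 11.
Jul 25 is 14 days after Jul 11; 14 mod 7 = 0, so Thursday + 0 = Thursday.
74 mod 7 = 4, so 74 days after a Thursday is Thursday + 4 = Monday.

Monday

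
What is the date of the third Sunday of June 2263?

June 21, 2263

June 1, 2263 is a Monday.
The first Sunday is therefore June 7 (6 days later).
The third Sunday is 7 + 2×7 = June 21.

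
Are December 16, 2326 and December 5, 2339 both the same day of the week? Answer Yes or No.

No

From Dec 16, 2326 to Dec 5, 2339 is 4737 days.
4737 mod 7 = 5, so they are different weekdays.
(Dec 16, 2326 is a Thursday; Dec 5, 2339 is a Tuesday.)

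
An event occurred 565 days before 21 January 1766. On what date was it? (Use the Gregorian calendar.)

−365 (one year) → Jan 21, 1765 (200 left).
−21 → Dec 31, 1764 (end of Dec, 31 days; 179 left).
−31 → Nov 30, 1764 (end of Nov, 30 days; 148 left).
−30 → Oct 31, 1764 (end of Oct, 31 days; 118 left).
−31 → Sep 30, 1764 (end of Sep, 30 days; 87 left).
−30 → Aug 31, 1764 (end of Aug, 31 days; 57 left).
−31 → Jul 31, 1764 (end of Jul, 31 days; 26 left).
−26 → Jul 5, 1764.

July 5, 1764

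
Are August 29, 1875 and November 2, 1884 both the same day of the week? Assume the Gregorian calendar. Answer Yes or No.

Yes

From Aug 29, 1875 to Nov 2, 1884 is 3353 days.
3353 mod 7 = 0, so they are the same weekday.
(Aug 29, 1875 is a Sunday; Nov 2, 1884 is a Sunday.)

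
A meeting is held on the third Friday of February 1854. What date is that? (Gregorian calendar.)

February 17, 1854

February 1, 1854 is a Wednesday.
The first Friday is therefore February 3 (2 days later).
The third Friday is 3 + 2×7 = February 17.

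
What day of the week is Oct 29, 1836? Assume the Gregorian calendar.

Doomsday rule: the anchor day for the 1800s is Friday. For year 36: 36÷12 = 3 r 0, and 0÷4 = 0, so 3+0+0 = 3.
Friday + 3 ≡ Monday — that's 1836's doomsday.
In October the doomsday date is Oct 10.
Oct 29 is 19 days after Oct 10; 19 mod 7 = 5, so Monday + 5 = Saturday.

Saturday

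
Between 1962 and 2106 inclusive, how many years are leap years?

Multiples of 4 in [1962,2106]: 36.
Of those, multiples of 100: 2 (not leap unless ÷400).
Multiples of 400: 1.
Leap years = 36 − 2 + 1 = 35.

35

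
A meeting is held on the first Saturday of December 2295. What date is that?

December 1, 2295 is a Sunday.
The first Saturday is therefore December 7 (6 days later).

December 7, 2295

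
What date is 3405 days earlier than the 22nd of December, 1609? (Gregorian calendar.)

August 26, 1600

−365 (one year) → Dec 22, 1608 (3040 left).
−366 (one year; includes Feb 29, 1608) → Dec 22, 1607 (2674 left).
−365 (one year) → Dec 22, 1606 (2309 left).
−365 (one year) → Dec 22, 1605 (1944 left).
−365 (one year) → Dec 22, 1604 (1579 left).
−366 (one year; includes Feb 29, 1604) → Dec 22, 1603 (1213 left).
−365 (one year) → Dec 22, 1602 (848 left).
−365 (one year) → Dec 22, 1601 (483 left).
−365 (one year) → Dec 22, 1600 (118 left).
−22 → Nov 30, 1600 (end of Nov, 30 days; 96 left).
−30 → Oct 31, 1600 (end of Oct, 31 days; 66 left).
−31 → Sep 30, 1600 (end of Sep, 30 days; 35 left).
−30 → Aug 31, 1600 (end of Aug, 31 days; 5 left).
−5 → Aug 26, 1600.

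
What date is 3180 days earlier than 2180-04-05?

July 22, 2171

−366 (one year; includes Feb 29, 2180) → Apr 5, 2179 (2814 left).
−365 (one year) → Apr 5, 2178 (2449 left).
−365 (one year) → Apr 5, 2177 (2084 left).
−365 (one year) → Apr 5, 2176 (1719 left).
−366 (one year; includes Feb 29, 2176) → Apr 5, 2175 (1353 left).
−365 (one year) → Apr 5, 2174 (988 left).
−365 (one year) → Apr 5, 2173 (623 left).
−365 (one year) → Apr 5, 2172 (258 left).
−5 → Mar 31, 2172 (end of Mar, 31 days; 253 left).
−31 → Feb 29, 2172 (end of Feb, 29 days; 222 left).
−29 → Jan 31, 2172 (end of Jan, 31 days; 193 left).
−31 → Dec 31, 2171 (end of Dec, 31 days; 162 left).
−31 → Nov 30, 2171 (end of Nov, 30 days; 131 left).
−30 → Oct 31, 2171 (end of Oct, 31 days; 101 left).
−31 → Sep 30, 2171 (end of Sep, 30 days; 70 left).
−30 → Aug 31, 2171 (end of Aug, 31 days; 40 left).
−31 → Jul 31, 2171 (end of Jul, 31 days; 9 left).
−9 → Jul 22, 2171.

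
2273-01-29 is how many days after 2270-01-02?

Jan 2, 2270 → Jan 2, 2271: 365 days.
Jan 2, 2271 → Jan 2, 2272: 365 days.
Jan 2, 2272 → Feb 2, 2272: 31 days (January has 31).
Feb 2, 2272 → Mar 2, 2272: 29 days (February has 29).
Mar 2, 2272 → Apr 2, 2272: 31 days (March has 31).
Apr 2, 2272 → May 2, 2272: 30 days (April has 30).
May 2, 2272 → Jun 2, 2272: 31 days (May has 31).
Jun 2, 2272 → Jul 2, 2272: 30 days (June has 30).
Jul 2, 2272 → Aug 2, 2272: 31 days (July has 31).
Aug 2, 2272 → Sep 2, 2272: 31 days (August has 31).
Sep 2, 2272 → Oct 2, 2272: 30 days (September has 30).
Oct 2, 2272 → Nov 2, 2272: 31 days (October has 31).
Nov 2, 2272 → Dec 2, 2272: 30 days (November has 30).
Dec 2, 2272 → Jan 2, 2273: 31 days (December has 31).
Jan 2, 2273 → Jan 29, 2273: 27 days.
Total: 1123 days.

1123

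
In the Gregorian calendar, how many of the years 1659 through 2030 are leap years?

90

Multiples of 4 in [1659,2030]: 93.
Of those, multiples of 100: 4 (not leap unless ÷400).
Multiples of 400: 1.
Leap years = 93 − 4 + 1 = 90.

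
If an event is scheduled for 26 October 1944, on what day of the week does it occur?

January 1, 1944 is a Saturday.
Jan 1, 1944 → Feb 1, 1944: 31 days (January has 31).
Feb 1, 1944 → Mar 1, 1944: 29 days (February has 29).
Mar 1, 1944 → Apr 1, 1944: 31 days (March has 31).
Apr 1, 1944 → May 1, 1944: 30 days (April has 30).
May 1, 1944 → Jun 1, 1944: 31 days (May has 31).
Jun 1, 1944 → Jul 1, 1944: 30 days (June has 30).
Jul 1, 1944 → Aug 1, 1944: 31 days (July has 31).
Aug 1, 1944 → Sep 1, 1944: 31 days (August has 31).
Sep 1, 1944 → Oct 1, 1944: 30 days (September has 30).
Oct 1, 1944 → Oct 26, 1944: 25 days.
Total: 299 days.
299 mod 7 = 5, so Saturday + 5 = Thursday.

Thursday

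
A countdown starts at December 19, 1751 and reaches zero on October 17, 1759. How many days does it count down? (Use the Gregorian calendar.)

Dec 19, 1751 → Dec 19, 1752: 366 days (Feb 29, 1752 is in that span).
Dec 19, 1752 → Dec 19, 1753: 365 days.
Dec 19, 1753 → Dec 19, 1754: 365 days.
Dec 19, 1754 → Dec 19, 1755: 365 days.
Dec 19, 1755 → Dec 19, 1756: 366 days (Feb 29, 1756 is in that span).
Dec 19, 1756 → Dec 19, 1757: 365 days.
Dec 19, 1757 → Dec 19, 1758: 365 days.
Dec 19, 1758 → Jan 19, 1759: 31 days (December has 31).
Jan 19, 1759 → Feb 19, 1759: 31 days (January has 31).
Feb 19, 1759 → Mar 19, 1759: 28 days (February has 28).
Mar 19, 1759 → Apr 19, 1759: 31 days (March has 31).
Apr 19, 1759 → May 19, 1759: 30 days (April has 30).
May 19, 1759 → Jun 19, 1759: 31 days (May has 31).
Jun 19, 1759 → Jul 19, 1759: 30 days (June has 30).
Jul 19, 1759 → Aug 19, 1759: 31 days (July has 31).
Aug 19, 1759 → Sep 19, 1759: 31 days (August has 31).
Sep 19, 1759 → Oct 17, 1759: 28 days.
Total: 2859 days.

2859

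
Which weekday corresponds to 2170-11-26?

Monday

January 1, 2170 is a Monday.
Jan 1, 2170 → Feb 1, 2170: 31 days (January has 31).
Feb 1, 2170 → Mar 1, 2170: 28 days (February has 28).
Mar 1, 2170 → Apr 1, 2170: 31 days (March has 31).
Apr 1, 2170 → May 1, 2170: 30 days (April has 30).
May 1, 2170 → Jun 1, 2170: 31 days (May has 31).
Jun 1, 2170 → Jul 1, 2170: 30 days (June has 30).
Jul 1, 2170 → Aug 1, 2170: 31 days (July has 31).
Aug 1, 2170 → Sep 1, 2170: 31 days (August has 31).
Sep 1, 2170 → Oct 1, 2170: 30 days (September has 30).
Oct 1, 2170 → Nov 1, 2170: 31 days (October has 31).
Nov 1, 2170 → Nov 26, 2170: 25 days.
Total: 329 days.
329 mod 7 = 0, so Monday + 0 = Monday.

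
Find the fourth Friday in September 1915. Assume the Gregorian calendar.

September 1, 1915 is a Wednesday.
The first Friday is therefore September 3 (2 days later).
The fourth Friday is 3 + 3×7 = September 24.

September 24, 1915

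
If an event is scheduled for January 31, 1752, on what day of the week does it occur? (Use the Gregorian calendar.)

Doomsday rule: the anchor day for the 1700s is Sunday. For year 52: 52÷12 = 4 r 4, and 4÷4 = 1, so 4+4+1 = 9.
Sunday + 9 ≡ Tuesday — that's 1752's doomsday.
In January the doomsday date is Jan 4 (1752 is a leap year (divisible by 4)).
Jan 31 is 27 days after Jan 4; 27 mod 7 = 6, so Tuesday + 6 = Monday.

Monday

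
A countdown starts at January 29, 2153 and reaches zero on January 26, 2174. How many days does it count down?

Jan 29, 2153 → Jan 29, 2154: 365 days.
Jan 29, 2154 → Jan 29, 2155: 365 days.
Jan 29, 2155 → Jan 29, 2156: 365 days.
Jan 29, 2156 → Jan 29, 2157: 366 days (Feb 29, 2156 is in that span).
Jan 29, 2157 → Jan 29, 2158: 365 days.
Jan 29, 2158 → Jan 29, 2159: 365 days.
Jan 29, 2159 → Jan 29, 2160: 365 days.
Jan 29, 2160 → Jan 29, 2161: 366 days (Feb 29, 2160 is in that span).
Jan 29, 2161 → Jan 29, 2162: 365 days.
Jan 29, 2162 → Jan 29, 2163: 365 days.
Jan 29, 2163 → Jan 29, 2164: 365 days.
Jan 29, 2164 → Jan 29, 2165: 366 days (Feb 29, 2164 is in that span).
Jan 29, 2165 → Jan 29, 2166: 365 days.
Jan 29, 2166 → Jan 29, 2167: 365 days.
Jan 29, 2167 → Jan 29, 2168: 365 days.
Jan 29, 2168 → Jan 29, 2169: 366 days (Feb 29, 2168 is in that span).
Jan 29, 2169 → Jan 29, 2170: 365 days.
Jan 29, 2170 → Jan 29, 2171: 365 days.
Jan 29, 2171 → Jan 29, 2172: 365 days.
Jan 29, 2172 → Jan 29, 2173: 366 days (Feb 29, 2172 is in that span).
Jan 29, 2173 → Feb 28, 2173: 30 days (January has 31).
Feb 28, 2173 → Mar 28, 2173: 28 days (February has 28).
Mar 28, 2173 → Apr 28, 2173: 31 days (March has 31).
Apr 28, 2173 → May 28, 2173: 30 days (April has 30).
May 28, 2173 → Jun 28, 2173: 31 days (May has 31).
Jun 28, 2173 → Jul 28, 2173: 30 days (June has 30).
Jul 28, 2173 → Aug 28, 2173: 31 days (July has 31).
Aug 28, 2173 → Sep 28, 2173: 31 days (August has 31).
Sep 28, 2173 → Oct 28, 2173: 30 days (September has 30).
Oct 28, 2173 → Nov 28, 2173: 31 days (October has 31).
Nov 28, 2173 → Dec 28, 2173: 30 days (November has 30).
Dec 28, 2173 → Jan 26, 2174: 29 days.
Total: 7667 days.

7667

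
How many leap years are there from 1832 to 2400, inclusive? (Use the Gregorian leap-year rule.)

Multiples of 4 in [1832,2400]: 143.
Of those, multiples of 100: 6 (not leap unless ÷400).
Multiples of 400: 2.
Leap years = 143 − 6 + 2 = 139.

139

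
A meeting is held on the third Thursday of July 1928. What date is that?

July 19, 1928

July 1, 1928 is a Sunday.
The first Thursday is therefore July 5 (4 days later).
The third Thursday is 5 + 2×7 = July 19.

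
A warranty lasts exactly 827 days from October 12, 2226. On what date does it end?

+365 (one year) → Oct 12, 2227 (462 left).
+366 (one year; includes Feb 29, 2228) → Oct 12, 2228 (96 left).
Oct has 31 days: +20 → Nov 1, 2228 (76 left).
Nov has 30 days: +30 → Dec 1, 2228 (46 left).
Dec has 31 days: +31 → Jan 1, 2229 (15 left).
+15 → Jan 16, 2229.

January 16, 2229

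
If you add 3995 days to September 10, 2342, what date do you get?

August 18, 2353

+365 (one year) → Sep 10, 2343 (3630 left).
+366 (one year; includes Feb 29, 2344) → Sep 10, 2344 (3264 left).
+365 (one year) → Sep 10, 2345 (2899 left).
+365 (one year) → Sep 10, 2346 (2534 left).
+365 (one year) → Sep 10, 2347 (2169 left).
+366 (one year; includes Feb 29, 2348) → Sep 10, 2348 (1803 left).
+365 (one year) → Sep 10, 2349 (1438 left).
+365 (one year) → Sep 10, 2350 (1073 left).
+365 (one year) → Sep 10, 2351 (708 left).
+366 (one year; includes Feb 29, 2352) → Sep 10, 2352 (342 left).
Sep has 30 days: +21 → Oct 1, 2352 (321 left).
Oct has 31 days: +31 → Nov 1, 2352 (290 left).
Nov has 30 days: +30 → Dec 1, 2352 (260 left).
Dec has 31 days: +31 → Jan 1, 2353 (229 left).
Jan has 31 days: +31 → Feb 1, 2353 (198 left).
Feb has 28 days: +28 → Mar 1, 2353 (170 left).
Mar has 31 days: +31 → Apr 1, 2353 (139 left).
Apr has 30 days: +30 → May 1, 2353 (109 left).
May has 31 days: +31 → Jun 1, 2353 (78 left).
Jun has 30 days: +30 → Jul 1, 2353 (48 left).
Jul has 31 days: +31 → Aug 1, 2353 (17 left).
+17 → Aug 18, 2353.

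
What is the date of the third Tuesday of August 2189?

August 1, 2189 is a Saturday.
The first Tuesday is therefore August 4 (3 days later).
The third Tuesday is 4 + 2×7 = August 18.

August 18, 2189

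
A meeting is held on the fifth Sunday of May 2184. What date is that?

May 1, 2184 is a Saturday.
The first Sunday is therefore May 2 (1 days later).
The fifth Sunday is 2 + 4×7 = May 30.

May 30, 2184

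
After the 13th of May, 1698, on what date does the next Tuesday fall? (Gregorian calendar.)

May 13, 1698 is a Tuesday.
From Tuesday to the next Tuesday is 7 days.
May 13, 1698 + 7 = May 20, 1698.

May 20, 1698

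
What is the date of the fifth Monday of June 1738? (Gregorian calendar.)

June 1, 1738 is a Sunday.
The first Monday is therefore June 2 (1 days later).
The fifth Monday is 2 + 4×7 = June 30.

June 30, 1738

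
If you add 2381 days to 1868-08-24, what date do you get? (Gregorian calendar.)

+365 (one year) → Aug 24, 1869 (2016 left).
+365 (one year) → Aug 24, 1870 (1651 left).
+365 (one year) → Aug 24, 1871 (1286 left).
+366 (one year; includes Feb 29, 1872) → Aug 24, 1872 (920 left).
+365 (one year) → Aug 24, 1873 (555 left).
+365 (one year) → Aug 24, 1874 (190 left).
Aug has 31 days: +8 → Sep 1, 1874 (182 left).
Sep has 30 days: +30 → Oct 1, 1874 (152 left).
Oct has 31 days: +31 → Nov 1, 1874 (121 left).
Nov has 30 days: +30 → Dec 1, 1874 (91 left).
Dec has 31 days: +31 → Jan 1, 1875 (60 left).
Jan has 31 days: +31 → Feb 1, 1875 (29 left).
Feb has 28 days: +28 → Mar 1, 1875 (1 left).
+1 → Mar 2, 1875.

March 2, 1875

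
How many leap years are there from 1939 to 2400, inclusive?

113

Multiples of 4 in [1939,2400]: 116.
Of those, multiples of 100: 5 (not leap unless ÷400).
Multiples of 400: 2.
Leap years = 116 − 5 + 2 = 113.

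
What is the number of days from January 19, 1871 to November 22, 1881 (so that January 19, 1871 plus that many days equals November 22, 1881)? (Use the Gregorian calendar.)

3960

Jan 19, 1871 → Jan 19, 1872: 365 days.
Jan 19, 1872 → Jan 19, 1873: 366 days (Feb 29, 1872 is in that span).
Jan 19, 1873 → Jan 19, 1874: 365 days.
Jan 19, 1874 → Jan 19, 1875: 365 days.
Jan 19, 1875 → Jan 19, 1876: 365 days.
Jan 19, 1876 → Jan 19, 1877: 366 days (Feb 29, 1876 is in that span).
Jan 19, 1877 → Jan 19, 1878: 365 days.
Jan 19, 1878 → Jan 19, 1879: 365 days.
Jan 19, 1879 → Jan 19, 1880: 365 days.
Jan 19, 1880 → Jan 19, 1881: 366 days (Feb 29, 1880 is in that span).
Jan 19, 1881 → Feb 19, 1881: 31 days (January has 31).
Feb 19, 1881 → Mar 19, 1881: 28 days (February has 28).
Mar 19, 1881 → Apr 19, 1881: 31 days (March has 31).
Apr 19, 1881 → May 19, 1881: 30 days (April has 30).
May 19, 1881 → Jun 19, 1881: 31 days (May has 31).
Jun 19, 1881 → Jul 19, 1881: 30 days (June has 30).
Jul 19, 1881 → Aug 19, 1881: 31 days (July has 31).
Aug 19, 1881 → Sep 19, 1881: 31 days (August has 31).
Sep 19, 1881 → Oct 19, 1881: 30 days (September has 30).
Oct 19, 1881 → Nov 19, 1881: 31 days (October has 31).
Nov 19, 1881 → Nov 22, 1881: 3 days.
Total: 3960 days.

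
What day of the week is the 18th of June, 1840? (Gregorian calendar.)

Doomsday rule: the anchor day for the 1800s is Friday. For year 40: 40÷12 = 3 r 4, and 4÷4 = 1, so 3+4+1 = 8.
Friday + 8 ≡ Saturday — that's 1840's doomsday.
In June the doomsday date is Jun 6.
Jun 18 is 12 days after Jun 6; 12 mod 7 = 5, so Saturday + 5 = Thursday.

Thursday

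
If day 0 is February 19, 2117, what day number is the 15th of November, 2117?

Feb 19, 2117 → Mar 19, 2117: 28 days (February has 28).
Mar 19, 2117 → Apr 19, 2117: 31 days (March has 31).
Apr 19, 2117 → May 19, 2117: 30 days (April has 30).
May 19, 2117 → Jun 19, 2117: 31 days (May has 31).
Jun 19, 2117 → Jul 19, 2117: 30 days (June has 30).
Jul 19, 2117 → Aug 19, 2117: 31 days (July has 31).
Aug 19, 2117 → Sep 19, 2117: 31 days (August has 31).
Sep 19, 2117 → Oct 19, 2117: 30 days (September has 30).
Oct 19, 2117 → Nov 15, 2117: 27 days.
Total: 269 days.

269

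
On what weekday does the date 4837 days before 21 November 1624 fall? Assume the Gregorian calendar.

Thursday

Nov 21, 1624 is a Thursday.
4837 mod 7 = 0, so 4837 days before a Thursday is Thursday − 0 = Thursday.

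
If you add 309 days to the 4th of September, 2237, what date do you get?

July 10, 2238

Sep has 30 days: +27 → Oct 1, 2237 (282 left).
Oct has 31 days: +31 → Nov 1, 2237 (251 left).
Nov has 30 days: +30 → Dec 1, 2237 (221 left).
Dec has 31 days: +31 → Jan 1, 2238 (190 left).
Jan has 31 days: +31 → Feb 1, 2238 (159 left).
Feb has 28 days: +28 → Mar 1, 2238 (131 left).
Mar has 31 days: +31 → Apr 1, 2238 (100 left).
Apr has 30 days: +30 → May 1, 2238 (70 left).
May has 31 days: +31 → Jun 1, 2238 (39 left).
Jun has 30 days: +30 → Jul 1, 2238 (9 left).
+9 → Jul 10, 2238.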